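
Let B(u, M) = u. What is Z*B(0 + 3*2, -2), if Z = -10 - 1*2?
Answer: -72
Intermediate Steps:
Z = -12 (Z = -10 - 2 = -12)
Z*B(0 + 3*2, -2) = -12*(0 + 3*2) = -12*(0 + 6) = -12*6 = -72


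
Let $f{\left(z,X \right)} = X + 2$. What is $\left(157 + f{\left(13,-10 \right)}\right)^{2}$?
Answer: $22201$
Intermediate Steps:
$f{\left(z,X \right)} = 2 + X$
$\left(157 + f{\left(13,-10 \right)}\right)^{2} = \left(157 + \left(2 - 10\right)\right)^{2} = \left(157 - 8\right)^{2} = 149^{2} = 22201$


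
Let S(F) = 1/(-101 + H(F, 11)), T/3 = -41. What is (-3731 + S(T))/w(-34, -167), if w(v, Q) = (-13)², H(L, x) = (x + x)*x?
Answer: -526070/23829 ≈ -22.077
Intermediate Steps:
T = -123 (T = 3*(-41) = -123)
H(L, x) = 2*x² (H(L, x) = (2*x)*x = 2*x²)
w(v, Q) = 169
S(F) = 1/141 (S(F) = 1/(-101 + 2*11²) = 1/(-101 + 2*121) = 1/(-101 + 242) = 1/141)
(-3731 + S(T))/w(-34, -167) = (-3731 + 1/141)/169 = -526070/141*1/169 = -526070/23829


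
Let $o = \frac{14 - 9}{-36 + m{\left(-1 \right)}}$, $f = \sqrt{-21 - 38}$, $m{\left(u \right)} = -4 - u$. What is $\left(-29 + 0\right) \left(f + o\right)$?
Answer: $\frac{145}{39} - 29 i \sqrt{59} \approx 3.7179 - 222.75 i$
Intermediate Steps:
$f = i \sqrt{59}$ ($f = \sqrt{-59} = i \sqrt{59} \approx 7.6811 i$)
$o = - \frac{5}{39}$ ($o = \frac{14 - 9}{-36 - 3} = \frac{5}{-36 + \left(-4 + 1\right)} = \frac{5}{-36 - 3} = \frac{5}{-39} = 5 \left(- \frac{1}{39}\right) = - \frac{5}{39} \approx -0.12821$)
$\left(-29 + 0\right) \left(f + o\right) = \left(-29 + 0\right) \left(i \sqrt{59} - \frac{5}{39}\right) = - 29 \left(- \frac{5}{39} + i \sqrt{59}\right) = \frac{145}{39} - 29 i \sqrt{59}$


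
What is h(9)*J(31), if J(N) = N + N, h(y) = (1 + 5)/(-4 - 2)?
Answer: -62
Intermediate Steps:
h(y) = -1 (h(y) = 6/(-6) = 6*(-⅙) = -1)
J(N) = 2*N
h(9)*J(31) = -2*31 = -1*62 = -62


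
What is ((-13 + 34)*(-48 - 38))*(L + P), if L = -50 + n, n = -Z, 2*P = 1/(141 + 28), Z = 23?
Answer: 22279719/169 ≈ 1.3183e+5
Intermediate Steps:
P = 1/338 (P = 1/(2*(141 + 28)) = (1/2)/169 = (1/2)*(1/169) = 1/338 ≈ 0.0029586)
n = -23 (n = -1*23 = -23)
L = -73 (L = -50 - 23 = -73)
((-13 + 34)*(-48 - 38))*(L + P) = ((-13 + 34)*(-48 - 38))*(-73 + 1/338) = (21*(-86))*(-24673/338) = -1806*(-24673/338) = 22279719/169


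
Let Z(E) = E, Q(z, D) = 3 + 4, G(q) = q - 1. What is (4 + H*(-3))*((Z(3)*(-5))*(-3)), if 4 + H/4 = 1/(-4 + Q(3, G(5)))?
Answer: 2160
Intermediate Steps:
G(q) = -1 + q
Q(z, D) = 7
H = -44/3 (H = -16 + 4/(-4 + 7) = -16 + 4/3 = -44/3 ≈ -14.667)
(4 + H*(-3))*((Z(3)*(-5))*(-3)) = (4 - 44/3*(-3))*((3*(-5))*(-3)) = (4 + 44)*(-15*(-3)) = 48*45 = 2160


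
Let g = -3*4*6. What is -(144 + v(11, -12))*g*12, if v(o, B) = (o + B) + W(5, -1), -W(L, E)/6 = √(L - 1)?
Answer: 113184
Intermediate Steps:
g = -72 (g = -12*6 = -72)
W(L, E) = -6*√(-1 + L) (W(L, E) = -6*√(L - 1) = -6*√(-1 + L))
v(o, B) = -12 + B + o (v(o, B) = (o + B) - 6*√(-1 + 5) = (B + o) - 6*√4 = (B + o) - 6*2 = (B + o) - 12 = -12 + B + o)
-(144 + v(11, -12))*g*12 = -(144 + (-12 - 12 + 11))*(-72*12) = -(144 - 13)*(-864) = -131*(-864) = -1*(-113184) = 113184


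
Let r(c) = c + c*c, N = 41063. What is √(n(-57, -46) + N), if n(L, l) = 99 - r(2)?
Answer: 2*√10289 ≈ 202.87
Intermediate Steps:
r(c) = c + c²
n(L, l) = 93 (n(L, l) = 99 - 2*(1 + 2) = 99 - 2*3 = 99 - 1*6 = 99 - 6 = 93)
√(n(-57, -46) + N) = √(93 + 41063) = √41156 = 2*√10289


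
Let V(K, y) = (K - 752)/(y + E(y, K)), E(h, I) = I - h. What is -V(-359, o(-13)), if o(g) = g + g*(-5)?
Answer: -1111/359 ≈ -3.0947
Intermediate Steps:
o(g) = -4*g (o(g) = g - 5*g = -4*g)
V(K, y) = (-752 + K)/K (V(K, y) = (K - 752)/(y + (K - y)) = (-752 + K)/K)
-V(-359, o(-13)) = -(-752 - 359)/(-359) = -(-1)*(-1111)/359 = -1*1111/359 = -1111/359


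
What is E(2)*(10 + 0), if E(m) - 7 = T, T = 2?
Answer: 90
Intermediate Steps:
E(m) = 9 (E(m) = 7 + 2 = 9)
E(2)*(10 + 0) = 9*(10 + 0) = 9*10 = 90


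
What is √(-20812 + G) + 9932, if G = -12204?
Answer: 9932 + 2*I*√8254 ≈ 9932.0 + 181.7*I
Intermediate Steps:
√(-20812 + G) + 9932 = √(-20812 - 12204) + 9932 = √(-33016) + 9932 = 2*I*√8254 + 9932 = 9932 + 2*I*√8254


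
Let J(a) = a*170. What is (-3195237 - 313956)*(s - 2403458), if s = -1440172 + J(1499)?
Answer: 12593791838400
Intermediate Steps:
J(a) = 170*a
s = -1185342 (s = -1440172 + 170*1499 = -1440172 + 254830 = -1185342)
(-3195237 - 313956)*(s - 2403458) = (-3195237 - 313956)*(-1185342 - 2403458) = -3509193*(-3588800) = 12593791838400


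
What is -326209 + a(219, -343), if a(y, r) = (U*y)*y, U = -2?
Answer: -422131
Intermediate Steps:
a(y, r) = -2*y**2 (a(y, r) = (-2*y)*y = -2*y**2)
-326209 + a(219, -343) = -326209 - 2*219**2 = -326209 - 2*47961 = -326209 - 95922 = -422131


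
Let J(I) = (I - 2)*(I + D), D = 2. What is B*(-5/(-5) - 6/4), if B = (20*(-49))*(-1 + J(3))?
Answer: 1960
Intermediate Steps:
J(I) = (-2 + I)*(2 + I) (J(I) = (I - 2)*(I + 2) = (-2 + I)*(2 + I))
B = -3920 (B = (20*(-49))*(-1 + (-4 + 3**2)) = -980*(-1 + (-4 + 9)) = -980*(-1 + 5) = -980*4 = -3920)
B*(-5/(-5) - 6/4) = -3920*(-5/(-5) - 6/4) = -3920*(-5*(-1/5) - 6*1/4) = -3920*(1 - 3/2) = -3920*(-1/2) = 1960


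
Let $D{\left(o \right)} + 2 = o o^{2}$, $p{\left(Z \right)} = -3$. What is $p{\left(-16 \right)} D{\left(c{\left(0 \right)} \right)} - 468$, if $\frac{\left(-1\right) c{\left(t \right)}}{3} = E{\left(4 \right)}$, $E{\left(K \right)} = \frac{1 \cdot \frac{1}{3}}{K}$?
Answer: $- \frac{29565}{64} \approx -461.95$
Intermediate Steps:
$E{\left(K \right)} = \frac{1}{3 K}$ ($E{\left(K \right)} = \frac{1 \cdot \frac{1}{3}}{K} = \frac{1}{3 K}$)
$c{\left(t \right)} = - \frac{1}{4}$ ($c{\left(t \right)} = - 3 \frac{1}{3 \cdot 4} = - 3 \cdot \frac{1}{3} \cdot \frac{1}{4} = \left(-3\right) \frac{1}{12} = - \frac{1}{4}$)
$D{\left(o \right)} = -2 + o^{3}$ ($D{\left(o \right)} = -2 + o o^{2} = -2 + o^{3}$)
$p{\left(-16 \right)} D{\left(c{\left(0 \right)} \right)} - 468 = - 3 \left(-2 + \left(- \frac{1}{4}\right)^{3}\right) - 468 = - 3 \left(-2 - \frac{1}{64}\right) - 468 = \left(-3\right) \left(- \frac{129}{64}\right) - 468 = \frac{387}{64} - 468 = - \frac{29565}{64}$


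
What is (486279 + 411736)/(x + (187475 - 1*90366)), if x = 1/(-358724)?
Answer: 64427906572/6967065783 ≈ 9.2475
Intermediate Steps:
x = -1/358724 ≈ -2.7877e-6
(486279 + 411736)/(x + (187475 - 1*90366)) = (486279 + 411736)/(-1/358724 + (187475 - 1*90366)) = 898015/(-1/358724 + (187475 - 90366)) = 898015/(-1/358724 + 97109) = 898015/(34835328915/358724) = 898015*(358724/34835328915) = 64427906572/6967065783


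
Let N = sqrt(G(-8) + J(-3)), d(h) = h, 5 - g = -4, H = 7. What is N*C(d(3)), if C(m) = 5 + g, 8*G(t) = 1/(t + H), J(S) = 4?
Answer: 7*sqrt(62)/2 ≈ 27.559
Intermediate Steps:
g = 9 (g = 5 - 1*(-4) = 5 + 4 = 9)
G(t) = 1/(8*(7 + t)) (G(t) = 1/(8*(t + 7)) = 1/(8*(7 + t)))
C(m) = 14 (C(m) = 5 + 9 = 14)
N = sqrt(62)/4 (N = sqrt(1/(8*(7 - 8)) + 4) = sqrt((1/8)/(-1) + 4) = sqrt((1/8)*(-1) + 4) = sqrt(-1/8 + 4) = sqrt(31/8) = sqrt(62)/4 ≈ 1.9685)
N*C(d(3)) = (sqrt(62)/4)*14 = 7*sqrt(62)/2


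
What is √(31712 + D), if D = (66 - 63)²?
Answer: √31721 ≈ 178.10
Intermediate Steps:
D = 9 (D = 3² = 9)
√(31712 + D) = √(31712 + 9) = √31721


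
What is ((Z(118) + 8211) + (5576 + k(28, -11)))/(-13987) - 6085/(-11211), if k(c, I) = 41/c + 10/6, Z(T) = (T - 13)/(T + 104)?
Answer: -648625279/1463543732 ≈ -0.44319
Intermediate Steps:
Z(T) = (-13 + T)/(104 + T)
k(c, I) = 5/3 + 41/c (k(c, I) = 41/c + 10*(⅙) = 41/c + 5/3 = 5/3 + 41/c)
((Z(118) + 8211) + (5576 + k(28, -11)))/(-13987) - 6085/(-11211) = (((-13 + 118)/(104 + 118) + 8211) + (5576 + (5/3 + 41/28)))/(-13987) - 6085/(-11211) = ((105/222 + 8211) + (5576 + (5/3 + 41*(1/28))))*(-1/13987) - 6085*(-1/11211) = (((1/222)*105 + 8211) + (5576 + (5/3 + 41/28)))*(-1/13987) + 6085/11211 = ((35/74 + 8211) + (5576 + 263/84))*(-1/13987) + 6085/11211 = (607649/74 + 468647/84)*(-1/13987) + 6085/11211 = (42861197/3108)*(-1/13987) + 6085/11211 = -42861197/43471596 + 6085/11211 = -648625279/1463543732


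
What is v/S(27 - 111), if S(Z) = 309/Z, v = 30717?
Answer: -860076/103 ≈ -8350.3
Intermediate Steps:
v/S(27 - 111) = 30717/((309/(27 - 111))) = 30717/((309/(-84))) = 30717/((309*(-1/84))) = 30717/(-103/28) = 30717*(-28/103) = -860076/103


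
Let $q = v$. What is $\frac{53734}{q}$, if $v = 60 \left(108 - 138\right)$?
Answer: $- \frac{26867}{900} \approx -29.852$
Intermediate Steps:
$v = -1800$ ($v = 60 \left(-30\right) = -1800$)
$q = -1800$
$\frac{53734}{q} = \frac{53734}{-1800} = 53734 \left(- \frac{1}{1800}\right) = - \frac{26867}{900}$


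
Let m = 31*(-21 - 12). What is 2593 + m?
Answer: 1570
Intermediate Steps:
m = -1023 (m = 31*(-33) = -1023)
2593 + m = 2593 - 1023 = 1570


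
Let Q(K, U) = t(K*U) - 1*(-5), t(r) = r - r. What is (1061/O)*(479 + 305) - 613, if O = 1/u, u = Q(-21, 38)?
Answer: 4158507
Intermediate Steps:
t(r) = 0
Q(K, U) = 5 (Q(K, U) = 0 - 1*(-5) = 0 + 5 = 5)
u = 5
O = 1/5 ≈ 0.20000
(1061/O)*(479 + 305) - 613 = (1061/(1/5))*(479 + 305) - 613 = (1061*5)*784 - 613 = 5305*784 - 613 = 4159120 - 613 = 4158507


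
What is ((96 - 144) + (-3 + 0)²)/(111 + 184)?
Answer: -39/295 ≈ -0.13220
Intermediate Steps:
((96 - 144) + (-3 + 0)²)/(111 + 184) = (-48 + (-3)²)/295 = (-48 + 9)*(1/295) = -39*1/295 = -39/295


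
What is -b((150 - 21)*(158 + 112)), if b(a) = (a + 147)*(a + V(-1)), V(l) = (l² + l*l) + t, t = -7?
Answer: -1218074025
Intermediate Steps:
V(l) = -7 + 2*l² (V(l) = (l² + l*l) - 7 = (l² + l²) - 7 = 2*l² - 7 = -7 + 2*l²)
b(a) = (-5 + a)*(147 + a) (b(a) = (a + 147)*(a + (-7 + 2*(-1)²)) = (147 + a)*(a + (-7 + 2*1)) = (147 + a)*(a + (-7 + 2)) = (147 + a)*(a - 5) = (147 + a)*(-5 + a) = (-5 + a)*(147 + a))
-b((150 - 21)*(158 + 112)) = -(-735 + ((150 - 21)*(158 + 112))² + 142*((150 - 21)*(158 + 112))) = -(-735 + (129*270)² + 142*(129*270)) = -(-735 + 34830² + 142*34830) = -(-735 + 1213128900 + 4945860) = -1*1218074025 = -1218074025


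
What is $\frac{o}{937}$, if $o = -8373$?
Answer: $- \frac{8373}{937} \approx -8.936$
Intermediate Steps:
$\frac{o}{937} = - \frac{8373}{937}$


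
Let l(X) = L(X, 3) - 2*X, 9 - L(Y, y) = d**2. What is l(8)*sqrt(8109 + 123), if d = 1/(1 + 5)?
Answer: -1771*sqrt(42)/18 ≈ -637.63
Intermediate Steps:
d = 1/6 ≈ 0.16667
L(Y, y) = 323/36 (L(Y, y) = 9 - (1/6)**2 = 9 - 1*1/36 = 9 - 1/36 = 323/36)
l(X) = 323/36 - 2*X
l(8)*sqrt(8109 + 123) = (323/36 - 2*8)*sqrt(8109 + 123) = (323/36 - 16)*sqrt(8232) = -1771*sqrt(42)/18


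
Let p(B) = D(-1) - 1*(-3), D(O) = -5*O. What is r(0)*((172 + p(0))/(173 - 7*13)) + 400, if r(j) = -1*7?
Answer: 15770/41 ≈ 384.63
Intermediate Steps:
p(B) = 8 (p(B) = -5*(-1) - 1*(-3) = 5 + 3 = 8)
r(j) = -7
r(0)*((172 + p(0))/(173 - 7*13)) + 400 = -7*(172 + 8)/(173 - 7*13) + 400 = -1260/(173 - 91) + 400 = -1260/82 + 400 = -7*90/41 + 400 = -630/41 + 400 = 15770/41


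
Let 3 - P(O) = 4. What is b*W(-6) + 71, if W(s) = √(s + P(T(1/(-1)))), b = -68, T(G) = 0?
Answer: 71 - 68*I*√7 ≈ 71.0 - 179.91*I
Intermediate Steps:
P(O) = -1 (P(O) = 3 - 1*4 = 3 - 4 = -1)
W(s) = √(-1 + s) (W(s) = √(s - 1) = √(-1 + s))
b*W(-6) + 71 = -68*√(-1 - 6) + 71 = -68*I*√7 + 71 = 71 - 68*I*√7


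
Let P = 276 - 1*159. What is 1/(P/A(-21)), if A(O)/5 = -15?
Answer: -25/39 ≈ -0.64103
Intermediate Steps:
P = 117 (P = 276 - 159 = 117)
A(O) = -75 (A(O) = 5*(-15) = -75)
1/(P/A(-21)) = 1/(117/(-75)) = 1/(117*(-1/75)) = 1/(-39/25) = -25/39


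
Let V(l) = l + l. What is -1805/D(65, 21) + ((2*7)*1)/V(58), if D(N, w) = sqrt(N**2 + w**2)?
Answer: 7/58 - 1805*sqrt(4666)/4666 ≈ -26.304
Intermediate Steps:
V(l) = 2*l
-1805/D(65, 21) + ((2*7)*1)/V(58) = -1805/sqrt(65**2 + 21**2) + ((2*7)*1)/((2*58)) = -1805/sqrt(4225 + 441) + (14*1)/116 = -1805*sqrt(4666)/4666 + 14*(1/116) = -1805*sqrt(4666)/4666 + 7/58 = 7/58 - 1805*sqrt(4666)/4666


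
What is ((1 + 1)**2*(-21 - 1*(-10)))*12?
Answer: -528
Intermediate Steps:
((1 + 1)**2*(-21 - 1*(-10)))*12 = (2**2*(-21 + 10))*12 = (4*(-11))*12 = -44*12 = -528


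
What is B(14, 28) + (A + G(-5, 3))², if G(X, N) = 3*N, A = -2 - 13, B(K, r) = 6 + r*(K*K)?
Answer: 5530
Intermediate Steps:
B(K, r) = 6 + r*K²
A = -15
B(14, 28) + (A + G(-5, 3))² = (6 + 28*14²) + (-15 + 3*3)² = (6 + 28*196) + (-15 + 9)² = (6 + 5488) + (-6)² = 5494 + 36 = 5530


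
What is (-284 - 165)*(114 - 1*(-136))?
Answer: -112250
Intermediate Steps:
(-284 - 165)*(114 - 1*(-136)) = -449*(114 + 136) = -449*250 = -112250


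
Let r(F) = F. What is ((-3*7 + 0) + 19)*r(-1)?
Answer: 2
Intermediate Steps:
((-3*7 + 0) + 19)*r(-1) = ((-3*7 + 0) + 19)*(-1) = ((-21 + 0) + 19)*(-1) = (-21 + 19)*(-1) = -2*(-1) = 2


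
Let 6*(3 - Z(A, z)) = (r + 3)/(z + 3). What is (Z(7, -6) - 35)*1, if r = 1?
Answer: -286/9 ≈ -31.778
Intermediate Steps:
Z(A, z) = 3 - 2/(3*(3 + z)) (Z(A, z) = 3 - (1 + 3)/(6*(z + 3)) = 3 - 2/(3*(3 + z)))
(Z(7, -6) - 35)*1 = ((25 + 9*(-6))/(3*(3 - 6)) - 35)*1 = ((⅓)*(25 - 54)/(-3) - 35)*1 = ((⅓)*(-⅓)*(-29) - 35)*1 = (29/9 - 35)*1 = -286/9*1 = -286/9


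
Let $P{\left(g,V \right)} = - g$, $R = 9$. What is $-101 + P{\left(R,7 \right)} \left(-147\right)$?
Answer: $1222$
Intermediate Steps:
$-101 + P{\left(R,7 \right)} \left(-147\right) = -101 + \left(-1\right) 9 \left(-147\right) = -101 - -1323 = -101 + 1323 = 1222$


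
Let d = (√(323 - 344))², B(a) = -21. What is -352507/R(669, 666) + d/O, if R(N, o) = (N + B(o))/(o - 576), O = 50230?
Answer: -44266066903/904140 ≈ -48959.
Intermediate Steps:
R(N, o) = (-21 + N)/(-576 + o) (R(N, o) = (N - 21)/(o - 576) = (-21 + N)/(-576 + o))
d = -21 (d = (√(-21))² = (I*√21)² = -21)
-352507/R(669, 666) + d/O = -352507*(-576 + 666)/(-21 + 669) - 21/50230 = -352507/(648/90) - 21*1/50230 = -352507/((1/90)*648) - 21/50230 = -352507/36/5 - 21/50230 = -352507*5/36 - 21/50230 = -1762535/36 - 21/50230 = -44266066903/904140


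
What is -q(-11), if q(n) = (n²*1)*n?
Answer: 1331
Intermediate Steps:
q(n) = n³ (q(n) = n²*n = n³)
-q(-11) = -1*(-11)³ = -1*(-1331) = 1331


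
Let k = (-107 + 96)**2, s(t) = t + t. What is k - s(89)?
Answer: -57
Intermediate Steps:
s(t) = 2*t
k = 121 (k = (-11)**2 = 121)
k - s(89) = 121 - 2*89 = 121 - 1*178 = 121 - 178 = -57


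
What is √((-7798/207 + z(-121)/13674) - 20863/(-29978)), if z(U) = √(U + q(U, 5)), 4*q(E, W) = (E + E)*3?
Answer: √(-821687784789795628562 + 8938389102934863*I*√10)/4714070478 ≈ 0.00010459 + 6.0807*I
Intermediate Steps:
q(E, W) = 3*E/2 (q(E, W) = ((E + E)*3)/4 = ((2*E)*3)/4 = (6*E)/4 = 3*E/2)
z(U) = √10*√U/2 (z(U) = √(U + 3*U/2) = √(5*U/2) = √10*√U/2)
√((-7798/207 + z(-121)/13674) - 20863/(-29978)) = √((-7798/207 + (√10*√(-121)/2)/13674) - 20863/(-29978)) = √((-7798*1/207 + (√10*(11*I)/2)*(1/13674)) - 20863*(-1/29978)) = √((-7798/207 + (11*I*√10/2)*(1/13674)) + 20863/29978) = √((-7798/207 + 11*I*√10/27348) + 20863/29978) = √(-229449803/6205446 + 11*I*√10/27348)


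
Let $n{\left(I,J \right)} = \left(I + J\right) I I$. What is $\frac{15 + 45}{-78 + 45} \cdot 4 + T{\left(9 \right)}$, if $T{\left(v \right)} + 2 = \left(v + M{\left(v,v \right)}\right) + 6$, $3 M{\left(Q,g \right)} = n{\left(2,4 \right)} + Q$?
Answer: $\frac{184}{11} \approx 16.727$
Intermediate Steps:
$n{\left(I,J \right)} = I^{2} \left(I + J\right)$ ($n{\left(I,J \right)} = I \left(I + J\right) I = I^{2} \left(I + J\right)$)
$M{\left(Q,g \right)} = 8 + \frac{Q}{3}$ ($M{\left(Q,g \right)} = \frac{2^{2} \left(2 + 4\right) + Q}{3} = \frac{4 \cdot 6 + Q}{3} = \frac{24 + Q}{3} = 8 + \frac{Q}{3}$)
$T{\left(v \right)} = 12 + \frac{4 v}{3}$ ($T{\left(v \right)} = -2 + \left(\left(v + \left(8 + \frac{v}{3}\right)\right) + 6\right) = -2 + \left(\left(8 + \frac{4 v}{3}\right) + 6\right) = -2 + \left(14 + \frac{4 v}{3}\right) = 12 + \frac{4 v}{3}$)
$\frac{15 + 45}{-78 + 45} \cdot 4 + T{\left(9 \right)} = \frac{15 + 45}{-78 + 45} \cdot 4 + \left(12 + \frac{4}{3} \cdot 9\right) = \frac{60}{-33} \cdot 4 + \left(12 + 12\right) = 60 \left(- \frac{1}{33}\right) 4 + 24 = \left(- \frac{20}{11}\right) 4 + 24 = - \frac{80}{11} + 24 = \frac{184}{11}$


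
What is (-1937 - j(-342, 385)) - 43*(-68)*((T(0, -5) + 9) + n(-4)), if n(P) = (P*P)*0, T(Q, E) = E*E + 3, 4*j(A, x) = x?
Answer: 424619/4 ≈ 1.0615e+5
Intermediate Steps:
j(A, x) = x/4
T(Q, E) = 3 + E**2 (T(Q, E) = E**2 + 3 = 3 + E**2)
n(P) = 0 (n(P) = P**2*0 = 0)
(-1937 - j(-342, 385)) - 43*(-68)*((T(0, -5) + 9) + n(-4)) = (-1937 - 385/4) - 43*(-68)*(((3 + (-5)**2) + 9) + 0) = (-1937 - 1*385/4) - (-2924)*(((3 + 25) + 9) + 0) = (-1937 - 385/4) - (-2924)*((28 + 9) + 0) = -8133/4 - (-2924)*(37 + 0) = -8133/4 - (-2924)*37 = -8133/4 - 1*(-108188) = -8133/4 + 108188 = 424619/4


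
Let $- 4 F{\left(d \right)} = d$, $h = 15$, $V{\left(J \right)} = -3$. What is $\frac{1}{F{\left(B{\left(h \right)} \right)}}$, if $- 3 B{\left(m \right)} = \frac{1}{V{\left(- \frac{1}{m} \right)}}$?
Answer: $-36$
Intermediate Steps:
$B{\left(m \right)} = \frac{1}{9}$ ($B{\left(m \right)} = - \frac{1}{3 \left(-3\right)} = \left(- \frac{1}{3}\right) \left(- \frac{1}{3}\right) = \frac{1}{9}$)
$F{\left(d \right)} = - \frac{d}{4}$
$\frac{1}{F{\left(B{\left(h \right)} \right)}} = \frac{1}{\left(- \frac{1}{4}\right) \frac{1}{9}} = \frac{1}{- \frac{1}{36}} = -36$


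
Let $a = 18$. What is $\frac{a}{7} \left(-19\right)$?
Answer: $- \frac{342}{7} \approx -48.857$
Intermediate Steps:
$\frac{a}{7} \left(-19\right) = \frac{1}{7} \cdot 18 \left(-19\right) = \frac{18}{7} \left(-19\right) = - \frac{342}{7}$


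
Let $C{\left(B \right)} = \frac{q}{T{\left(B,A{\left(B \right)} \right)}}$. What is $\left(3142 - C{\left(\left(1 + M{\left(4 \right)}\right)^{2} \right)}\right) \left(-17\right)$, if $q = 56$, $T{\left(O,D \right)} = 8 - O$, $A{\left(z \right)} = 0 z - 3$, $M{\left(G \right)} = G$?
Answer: $-53470$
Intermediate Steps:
$A{\left(z \right)} = -3$ ($A{\left(z \right)} = 0 - 3 = -3$)
$C{\left(B \right)} = \frac{56}{8 - B}$
$\left(3142 - C{\left(\left(1 + M{\left(4 \right)}\right)^{2} \right)}\right) \left(-17\right) = \left(3142 - - \frac{56}{-8 + \left(1 + 4\right)^{2}}\right) \left(-17\right) = \left(3142 - - \frac{56}{-8 + 5^{2}}\right) \left(-17\right) = \left(3142 - - \frac{56}{-8 + 25}\right) \left(-17\right) = \left(3142 - - \frac{56}{17}\right) \left(-17\right) = \left(3142 + \frac{56}{17}\right) \left(-17\right) = \frac{53470}{17} \left(-17\right) = -53470$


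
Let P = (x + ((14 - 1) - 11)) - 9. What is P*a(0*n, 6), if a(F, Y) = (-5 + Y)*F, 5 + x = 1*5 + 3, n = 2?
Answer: 0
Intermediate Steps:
x = 3 (x = -5 + (1*5 + 3) = -5 + (5 + 3) = -5 + 8 = 3)
P = -4 (P = (3 + ((14 - 1) - 11)) - 9 = (3 + (13 - 11)) - 9 = (3 + 2) - 9 = 5 - 9 = -4)
a(F, Y) = F*(-5 + Y)
P*a(0*n, 6) = -4*0*2*(-5 + 6) = -0 = -4*0 = 0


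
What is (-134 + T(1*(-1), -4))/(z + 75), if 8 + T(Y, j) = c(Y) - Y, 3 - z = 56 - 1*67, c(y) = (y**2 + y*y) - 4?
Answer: -143/89 ≈ -1.6067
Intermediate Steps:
c(y) = -4 + 2*y**2 (c(y) = (y**2 + y**2) - 4 = 2*y**2 - 4 = -4 + 2*y**2)
z = 14 (z = 3 - (56 - 1*67) = 3 - (56 - 67) = 3 - 1*(-11) = 3 + 11 = 14)
T(Y, j) = -12 - Y + 2*Y**2 (T(Y, j) = -8 + ((-4 + 2*Y**2) - Y) = -8 + (-4 - Y + 2*Y**2) = -12 - Y + 2*Y**2)
(-134 + T(1*(-1), -4))/(z + 75) = (-134 + (-12 - (-1) + 2*(1*(-1))**2))/(14 + 75) = (-134 + (-12 - 1*(-1) + 2*(-1)**2))/89 = (-134 + (-12 + 1 + 2*1))/89 = (-134 + (-12 + 1 + 2))/89 = (-134 - 9)/89 = (1/89)*(-143) = -143/89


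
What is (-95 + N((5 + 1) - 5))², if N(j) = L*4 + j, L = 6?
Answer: 4900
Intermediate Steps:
N(j) = 24 + j (N(j) = 6*4 + j = 24 + j)
(-95 + N((5 + 1) - 5))² = (-95 + (24 + ((5 + 1) - 5)))² = (-95 + (24 + (6 - 5)))² = (-95 + (24 + 1))² = (-95 + 25)² = (-70)² = 4900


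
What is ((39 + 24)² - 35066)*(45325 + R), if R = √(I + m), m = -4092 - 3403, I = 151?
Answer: -1409471525 - 373164*I*√51 ≈ -1.4095e+9 - 2.6649e+6*I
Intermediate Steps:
m = -7495
R = 12*I*√51 (R = √(151 - 7495) = √(-7344) = 12*I*√51 ≈ 85.697*I)
((39 + 24)² - 35066)*(45325 + R) = ((39 + 24)² - 35066)*(45325 + 12*I*√51) = (63² - 35066)*(45325 + 12*I*√51) = (3969 - 35066)*(45325 + 12*I*√51) = -31097*(45325 + 12*I*√51) = -1409471525 - 373164*I*√51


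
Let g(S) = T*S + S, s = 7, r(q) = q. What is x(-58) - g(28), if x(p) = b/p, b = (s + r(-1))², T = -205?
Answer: 165630/29 ≈ 5711.4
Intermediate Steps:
b = 36 (b = (7 - 1)² = 6² = 36)
g(S) = -204*S (g(S) = -205*S + S = -204*S)
x(p) = 36/p
x(-58) - g(28) = 36/(-58) - (-204)*28 = 36*(-1/58) - 1*(-5712) = -18/29 + 5712 = 165630/29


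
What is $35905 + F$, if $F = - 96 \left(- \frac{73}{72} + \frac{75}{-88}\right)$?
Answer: $\frac{1190777}{33} \approx 36084.0$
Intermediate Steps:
$F = \frac{5912}{33}$ ($F = - 96 \left(\left(-73\right) \frac{1}{72} + 75 \left(- \frac{1}{88}\right)\right) = - 96 \left(- \frac{73}{72} - \frac{75}{88}\right) = \left(-96\right) \left(- \frac{739}{396}\right) = \frac{5912}{33} \approx 179.15$)
$35905 + F = 35905 + \frac{5912}{33} = \frac{1190777}{33}$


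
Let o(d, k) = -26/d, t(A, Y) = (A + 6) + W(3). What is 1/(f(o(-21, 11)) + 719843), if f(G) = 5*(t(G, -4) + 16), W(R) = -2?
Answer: 21/15118933 ≈ 1.3890e-6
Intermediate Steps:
t(A, Y) = 4 + A (t(A, Y) = (A + 6) - 2 = (6 + A) - 2 = 4 + A)
f(G) = 100 + 5*G (f(G) = 5*((4 + G) + 16) = 5*(20 + G) = 100 + 5*G)
1/(f(o(-21, 11)) + 719843) = 1/((100 + 5*(-26/(-21))) + 719843) = 1/((100 + 5*(-26*(-1/21))) + 719843) = 1/((100 + 5*(26/21)) + 719843) = 1/((100 + 130/21) + 719843) = 1/(2230/21 + 719843) = 1/(15118933/21) = 21/15118933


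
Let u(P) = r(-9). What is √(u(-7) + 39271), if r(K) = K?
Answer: √39262 ≈ 198.15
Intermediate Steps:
u(P) = -9
√(u(-7) + 39271) = √(-9 + 39271) = √39262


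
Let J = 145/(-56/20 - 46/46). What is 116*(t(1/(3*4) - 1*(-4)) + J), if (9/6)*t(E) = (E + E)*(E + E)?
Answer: 375202/513 ≈ 731.39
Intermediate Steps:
t(E) = 8*E²/3 (t(E) = 2*((E + E)*(E + E))/3 = 2*((2*E)*(2*E))/3 = 2*(4*E²)/3 = 8*E²/3)
J = -725/19 (J = 145/(-56*1/20 - 46*1/46) = 145/(-14/5 - 1) = 145/(-19/5) = 145*(-5/19) = -725/19 ≈ -38.158)
116*(t(1/(3*4) - 1*(-4)) + J) = 116*(8*(1/(3*4) - 1*(-4))²/3 - 725/19) = 116*(8*(1/12 + 4)²/3 - 725/19) = 116*(8*(49/12)²/3 - 725/19) = 116*((8/3)*(2401/144) - 725/19) = 116*(2401/54 - 725/19) = 116*(6469/1026) = 375202/513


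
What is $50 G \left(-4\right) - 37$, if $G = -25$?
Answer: $4963$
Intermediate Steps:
$50 G \left(-4\right) - 37 = 50 \left(\left(-25\right) \left(-4\right)\right) - 37 = 50 \cdot 100 - 37 = 5000 - 37 = 4963$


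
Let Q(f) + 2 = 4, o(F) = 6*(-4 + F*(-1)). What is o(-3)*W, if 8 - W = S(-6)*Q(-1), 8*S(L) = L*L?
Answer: 6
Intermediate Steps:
o(F) = -24 - 6*F (o(F) = 6*(-4 - F) = -24 - 6*F)
Q(f) = 2 (Q(f) = -2 + 4 = 2)
S(L) = L**2/8 (S(L) = (L*L)/8 = L**2/8)
W = -1 (W = 8 - (1/8)*(-6)**2*2 = 8 - (1/8)*36*2 = 8 - 9*2/2 = 8 - 1*9 = 8 - 9 = -1)
o(-3)*W = (-24 - 6*(-3))*(-1) = (-24 + 18)*(-1) = -6*(-1) = 6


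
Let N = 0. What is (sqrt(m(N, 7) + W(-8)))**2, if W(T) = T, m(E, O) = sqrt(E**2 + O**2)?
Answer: -1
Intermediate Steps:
(sqrt(m(N, 7) + W(-8)))**2 = (sqrt(sqrt(0**2 + 7**2) - 8))**2 = (sqrt(sqrt(0 + 49) - 8))**2 = (sqrt(sqrt(49) - 8))**2 = (sqrt(7 - 8))**2 = (sqrt(-1))**2 = I**2 = -1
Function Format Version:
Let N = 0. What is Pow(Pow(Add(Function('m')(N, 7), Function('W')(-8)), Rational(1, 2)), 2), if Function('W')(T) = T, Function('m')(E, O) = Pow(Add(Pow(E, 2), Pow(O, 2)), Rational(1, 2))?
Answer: -1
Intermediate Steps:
Pow(Pow(Add(Function('m')(N, 7), Function('W')(-8)), Rational(1, 2)), 2) = Pow(Pow(Add(Pow(Add(Pow(0, 2), Pow(7, 2)), Rational(1, 2)), -8), Rational(1, 2)), 2) = Pow(Pow(Add(Pow(Add(0, 49), Rational(1, 2)), -8), Rational(1, 2)), 2) = Pow(Pow(Add(Pow(49, Rational(1, 2)), -8), Rational(1, 2)), 2) = Pow(Pow(Add(7, -8), Rational(1, 2)), 2) = Pow(Pow(-1, Rational(1, 2)), 2) = Pow(I, 2) = -1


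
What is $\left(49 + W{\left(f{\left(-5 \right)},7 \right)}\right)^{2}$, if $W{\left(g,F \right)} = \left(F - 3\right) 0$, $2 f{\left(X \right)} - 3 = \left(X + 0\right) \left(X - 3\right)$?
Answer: $2401$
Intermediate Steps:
$f{\left(X \right)} = \frac{3}{2} + \frac{X \left(-3 + X\right)}{2}$ ($f{\left(X \right)} = \frac{3}{2} + \frac{\left(X + 0\right) \left(X - 3\right)}{2} = \frac{3}{2} + \frac{X \left(-3 + X\right)}{2}$)
$W{\left(g,F \right)} = 0$ ($W{\left(g,F \right)} = \left(-3 + F\right) 0 = 0$)
$\left(49 + W{\left(f{\left(-5 \right)},7 \right)}\right)^{2} = \left(49 + 0\right)^{2} = 49^{2} = 2401$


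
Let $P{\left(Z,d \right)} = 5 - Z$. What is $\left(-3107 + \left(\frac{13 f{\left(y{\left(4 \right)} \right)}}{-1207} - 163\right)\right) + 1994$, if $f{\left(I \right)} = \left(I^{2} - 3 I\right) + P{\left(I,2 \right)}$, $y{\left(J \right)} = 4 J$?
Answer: $- \frac{1542693}{1207} \approx -1278.1$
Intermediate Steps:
$f{\left(I \right)} = 5 + I^{2} - 4 I$ ($f{\left(I \right)} = \left(I^{2} - 3 I\right) - \left(-5 + I\right) = 5 + I^{2} - 4 I$)
$\left(-3107 + \left(\frac{13 f{\left(y{\left(4 \right)} \right)}}{-1207} - 163\right)\right) + 1994 = \left(-3107 - \left(163 - \frac{13 \left(5 + \left(4 \cdot 4\right)^{2} - 4 \cdot 4 \cdot 4\right)}{-1207}\right)\right) + 1994 = \left(-3107 - \left(163 - 13 \left(5 + 16^{2} - 64\right) \left(- \frac{1}{1207}\right)\right)\right) + 1994 = \left(-3107 - \left(163 - 13 \left(5 + 256 - 64\right) \left(- \frac{1}{1207}\right)\right)\right) + 1994 = \left(-3107 - \left(163 - 13 \cdot 197 \left(- \frac{1}{1207}\right)\right)\right) + 1994 = \left(-3107 + \left(2561 \left(- \frac{1}{1207}\right) - 163\right)\right) + 1994 = \left(-3107 - \frac{199302}{1207}\right) + 1994 = - \frac{3949451}{1207} + 1994 = - \frac{1542693}{1207}$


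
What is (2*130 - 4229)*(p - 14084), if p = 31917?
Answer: -70779177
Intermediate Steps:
(2*130 - 4229)*(p - 14084) = (2*130 - 4229)*(31917 - 14084) = (260 - 4229)*17833 = -3969*17833 = -70779177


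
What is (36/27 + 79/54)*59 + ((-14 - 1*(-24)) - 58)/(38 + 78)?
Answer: 257713/1566 ≈ 164.57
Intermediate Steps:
(36/27 + 79/54)*59 + ((-14 - 1*(-24)) - 58)/(38 + 78) = (36*(1/27) + 79*(1/54))*59 + ((-14 + 24) - 58)/116 = (4/3 + 79/54)*59 + (10 - 58)*(1/116) = (151/54)*59 - 48*1/116 = 8909/54 - 12/29 = 257713/1566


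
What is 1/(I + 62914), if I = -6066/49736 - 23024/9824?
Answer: 7634476/480296599407 ≈ 1.5895e-5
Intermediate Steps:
I = -18823657/7634476 (I = -6066*1/49736 - 23024*1/9824 = -3033/24868 - 1439/614 = -18823657/7634476 ≈ -2.4656)
1/(I + 62914) = 1/(-18823657/7634476 + 62914) = 1/(480296599407/7634476) = 7634476/480296599407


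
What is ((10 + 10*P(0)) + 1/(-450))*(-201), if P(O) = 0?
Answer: -301433/150 ≈ -2009.6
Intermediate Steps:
((10 + 10*P(0)) + 1/(-450))*(-201) = ((10 + 10*0) + 1/(-450))*(-201) = ((10 + 0) - 1/450)*(-201) = (10 - 1/450)*(-201) = (4499/450)*(-201) = -301433/150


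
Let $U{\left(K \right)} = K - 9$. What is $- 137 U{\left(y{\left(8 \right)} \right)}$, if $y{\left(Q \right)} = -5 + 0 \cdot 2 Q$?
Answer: $1918$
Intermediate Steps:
$y{\left(Q \right)} = -5$ ($y{\left(Q \right)} = -5 + 0 = -5$)
$U{\left(K \right)} = -9 + K$
$- 137 U{\left(y{\left(8 \right)} \right)} = - 137 \left(-9 - 5\right) = \left(-137\right) \left(-14\right) = 1918$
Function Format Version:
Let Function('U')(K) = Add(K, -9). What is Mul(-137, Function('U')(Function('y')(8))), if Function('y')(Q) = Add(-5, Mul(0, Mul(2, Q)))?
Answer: 1918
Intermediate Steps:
Function('y')(Q) = -5 (Function('y')(Q) = Add(-5, 0) = -5)
Function('U')(K) = Add(-9, K)
Mul(-137, Function('U')(Function('y')(8))) = Mul(-137, Add(-9, -5)) = Mul(-137, -14) = 1918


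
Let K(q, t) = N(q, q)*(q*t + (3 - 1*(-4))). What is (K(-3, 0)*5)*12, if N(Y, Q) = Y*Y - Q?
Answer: 5040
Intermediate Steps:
N(Y, Q) = Y**2 - Q
K(q, t) = (7 + q*t)*(q**2 - q) (K(q, t) = (q**2 - q)*(q*t + (3 - 1*(-4))) = (q**2 - q)*(q*t + (3 + 4)) = (q**2 - q)*(q*t + 7) = (q**2 - q)*(7 + q*t) = (7 + q*t)*(q**2 - q))
(K(-3, 0)*5)*12 = (-3*(-1 - 3)*(7 - 3*0)*5)*12 = (-3*(-4)*(7 + 0)*5)*12 = (-3*(-4)*7*5)*12 = (84*5)*12 = 420*12 = 5040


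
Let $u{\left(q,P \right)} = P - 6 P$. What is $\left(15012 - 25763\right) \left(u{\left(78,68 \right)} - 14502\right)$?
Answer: $159566342$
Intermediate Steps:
$u{\left(q,P \right)} = - 5 P$
$\left(15012 - 25763\right) \left(u{\left(78,68 \right)} - 14502\right) = \left(15012 - 25763\right) \left(\left(-5\right) 68 - 14502\right) = - 10751 \left(-340 - 14502\right) = \left(-10751\right) \left(-14842\right) = 159566342$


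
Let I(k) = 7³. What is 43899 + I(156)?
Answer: 44242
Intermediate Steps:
I(k) = 343
43899 + I(156) = 43899 + 343 = 44242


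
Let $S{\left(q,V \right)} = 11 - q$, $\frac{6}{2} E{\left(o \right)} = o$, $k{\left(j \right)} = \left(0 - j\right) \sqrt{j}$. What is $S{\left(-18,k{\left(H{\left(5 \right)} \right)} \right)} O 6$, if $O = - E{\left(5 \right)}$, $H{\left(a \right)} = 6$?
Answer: $-290$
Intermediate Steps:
$k{\left(j \right)} = - j^{\frac{3}{2}}$ ($k{\left(j \right)} = - j \sqrt{j} = - j^{\frac{3}{2}}$)
$E{\left(o \right)} = \frac{o}{3}$
$O = - \frac{5}{3} \approx -1.6667$
$S{\left(-18,k{\left(H{\left(5 \right)} \right)} \right)} O 6 = \left(11 - -18\right) \left(\left(- \frac{5}{3}\right) 6\right) = \left(11 + 18\right) \left(-10\right) = 29 \left(-10\right) = -290$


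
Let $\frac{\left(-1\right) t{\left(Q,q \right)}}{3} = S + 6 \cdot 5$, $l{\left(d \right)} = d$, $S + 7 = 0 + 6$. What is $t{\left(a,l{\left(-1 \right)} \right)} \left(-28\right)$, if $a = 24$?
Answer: $2436$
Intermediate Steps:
$S = -1$ ($S = -7 + \left(0 + 6\right) = -7 + 6 = -1$)
$t{\left(Q,q \right)} = -87$ ($t{\left(Q,q \right)} = - 3 \left(-1 + 6 \cdot 5\right) = - 3 \left(-1 + 30\right) = \left(-3\right) 29 = -87$)
$t{\left(a,l{\left(-1 \right)} \right)} \left(-28\right) = \left(-87\right) \left(-28\right) = 2436$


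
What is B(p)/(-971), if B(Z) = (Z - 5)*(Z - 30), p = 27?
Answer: 66/971 ≈ 0.067971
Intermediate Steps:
B(Z) = (-30 + Z)*(-5 + Z) (B(Z) = (-5 + Z)*(-30 + Z) = (-30 + Z)*(-5 + Z))
B(p)/(-971) = (150 + 27² - 35*27)/(-971) = (150 + 729 - 945)*(-1/971) = -66*(-1/971) = 66/971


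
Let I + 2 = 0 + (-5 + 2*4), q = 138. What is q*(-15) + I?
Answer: -2069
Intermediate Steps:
I = 1 (I = -2 + (0 + (-5 + 2*4)) = -2 + (0 + (-5 + 8)) = -2 + (0 + 3) = -2 + 3 = 1)
q*(-15) + I = 138*(-15) + 1 = -2070 + 1 = -2069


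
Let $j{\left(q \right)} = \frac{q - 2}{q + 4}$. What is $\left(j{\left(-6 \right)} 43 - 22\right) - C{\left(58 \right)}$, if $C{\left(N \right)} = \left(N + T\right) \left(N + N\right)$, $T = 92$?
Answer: $-17250$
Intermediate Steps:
$j{\left(q \right)} = \frac{-2 + q}{4 + q}$
$C{\left(N \right)} = 2 N \left(92 + N\right)$ ($C{\left(N \right)} = \left(N + 92\right) \left(N + N\right) = \left(92 + N\right) 2 N = 2 N \left(92 + N\right)$)
$\left(j{\left(-6 \right)} 43 - 22\right) - C{\left(58 \right)} = \left(\frac{-2 - 6}{4 - 6} \cdot 43 - 22\right) - 2 \cdot 58 \left(92 + 58\right) = \left(\frac{1}{-2} \left(-8\right) 43 - 22\right) - 2 \cdot 58 \cdot 150 = \left(\left(- \frac{1}{2}\right) \left(-8\right) 43 - 22\right) - 17400 = \left(4 \cdot 43 - 22\right) - 17400 = \left(172 - 22\right) - 17400 = 150 - 17400 = -17250$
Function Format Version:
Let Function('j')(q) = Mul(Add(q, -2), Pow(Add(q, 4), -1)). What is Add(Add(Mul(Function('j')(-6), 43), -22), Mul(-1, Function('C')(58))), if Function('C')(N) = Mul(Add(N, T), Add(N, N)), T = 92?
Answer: -17250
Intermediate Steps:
Function('j')(q) = Mul(Pow(Add(4, q), -1), Add(-2, q)) (Function('j')(q) = Mul(Add(-2, q), Pow(Add(4, q), -1)) = Mul(Pow(Add(4, q), -1), Add(-2, q)))
Function('C')(N) = Mul(2, N, Add(92, N)) (Function('C')(N) = Mul(Add(N, 92), Add(N, N)) = Mul(Add(92, N), Mul(2, N)) = Mul(2, N, Add(92, N)))
Add(Add(Mul(Function('j')(-6), 43), -22), Mul(-1, Function('C')(58))) = Add(Add(Mul(Mul(Pow(Add(4, -6), -1), Add(-2, -6)), 43), -22), Mul(-1, Mul(2, 58, Add(92, 58)))) = Add(Add(Mul(Mul(Pow(-2, -1), -8), 43), -22), Mul(-1, Mul(2, 58, 150))) = Add(Add(Mul(Mul(Rational(-1, 2), -8), 43), -22), Mul(-1, 17400)) = Add(Add(Mul(4, 43), -22), -17400) = Add(Add(172, -22), -17400) = Add(150, -17400) = -17250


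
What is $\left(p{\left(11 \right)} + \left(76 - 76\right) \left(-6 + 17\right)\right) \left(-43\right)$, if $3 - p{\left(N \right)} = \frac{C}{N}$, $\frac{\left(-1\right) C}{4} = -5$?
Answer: $- \frac{559}{11} \approx -50.818$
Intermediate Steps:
$C = 20$ ($C = \left(-4\right) \left(-5\right) = 20$)
$p{\left(N \right)} = 3 - \frac{20}{N}$
$\left(p{\left(11 \right)} + \left(76 - 76\right) \left(-6 + 17\right)\right) \left(-43\right) = \left(\left(3 - \frac{20}{11}\right) + \left(76 - 76\right) \left(-6 + 17\right)\right) \left(-43\right) = \left(\left(3 - \frac{20}{11}\right) + 0 \cdot 11\right) \left(-43\right) = \left(\left(3 - \frac{20}{11}\right) + 0\right) \left(-43\right) = \left(\frac{13}{11} + 0\right) \left(-43\right) = \frac{13}{11} \left(-43\right) = - \frac{559}{11}$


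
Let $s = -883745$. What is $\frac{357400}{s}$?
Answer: $- \frac{71480}{176749} \approx -0.40442$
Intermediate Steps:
$\frac{357400}{s} = \frac{357400}{-883745} = 357400 \left(- \frac{1}{883745}\right) = - \frac{71480}{176749}$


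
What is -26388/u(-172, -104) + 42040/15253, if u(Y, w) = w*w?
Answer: 13052119/41244112 ≈ 0.31646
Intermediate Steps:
u(Y, w) = w²
-26388/u(-172, -104) + 42040/15253 = -26388/((-104)²) + 42040/15253 = -26388/10816 + 42040*(1/15253) = -26388*1/10816 + 42040/15253 = -6597/2704 + 42040/15253 = 13052119/41244112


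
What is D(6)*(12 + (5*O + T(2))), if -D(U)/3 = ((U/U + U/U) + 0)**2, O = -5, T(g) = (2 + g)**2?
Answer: -36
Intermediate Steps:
D(U) = -12 (D(U) = -3*((U/U + U/U) + 0)**2 = -3*((1 + 1) + 0)**2 = -3*(2 + 0)**2 = -3*2**2 = -3*4 = -12)
D(6)*(12 + (5*O + T(2))) = -12*(12 + (5*(-5) + (2 + 2)**2)) = -12*(12 + (-25 + 4**2)) = -12*(12 + (-25 + 16)) = -12*(12 - 9) = -12*3 = -36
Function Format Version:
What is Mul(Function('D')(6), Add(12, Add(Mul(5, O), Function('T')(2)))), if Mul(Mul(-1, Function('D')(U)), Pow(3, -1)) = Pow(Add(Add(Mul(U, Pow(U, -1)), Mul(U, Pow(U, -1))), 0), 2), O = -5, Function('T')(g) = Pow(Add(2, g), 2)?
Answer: -36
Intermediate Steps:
Function('D')(U) = -12 (Function('D')(U) = Mul(-3, Pow(Add(Add(Mul(U, Pow(U, -1)), Mul(U, Pow(U, -1))), 0), 2)) = Mul(-3, Pow(Add(Add(1, 1), 0), 2)) = Mul(-3, Pow(Add(2, 0), 2)) = Mul(-3, Pow(2, 2)) = Mul(-3, 4) = -12)
Mul(Function('D')(6), Add(12, Add(Mul(5, O), Function('T')(2)))) = Mul(-12, Add(12, Add(Mul(5, -5), Pow(Add(2, 2), 2)))) = Mul(-12, Add(12, Add(-25, Pow(4, 2)))) = Mul(-12, Add(12, Add(-25, 16))) = Mul(-12, Add(12, -9)) = Mul(-12, 3) = -36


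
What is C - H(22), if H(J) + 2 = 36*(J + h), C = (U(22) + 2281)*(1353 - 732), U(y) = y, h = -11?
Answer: 1429769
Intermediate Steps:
C = 1430163 (C = (22 + 2281)*(1353 - 732) = 2303*621 = 1430163)
H(J) = -398 + 36*J (H(J) = -2 + 36*(J - 11) = -2 + 36*(-11 + J) = -2 + (-396 + 36*J) = -398 + 36*J)
C - H(22) = 1430163 - (-398 + 36*22) = 1430163 - (-398 + 792) = 1430163 - 1*394 = 1430163 - 394 = 1429769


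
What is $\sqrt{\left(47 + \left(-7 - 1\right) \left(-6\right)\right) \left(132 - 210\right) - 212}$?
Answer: $i \sqrt{7622} \approx 87.304 i$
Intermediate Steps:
$\sqrt{\left(47 + \left(-7 - 1\right) \left(-6\right)\right) \left(132 - 210\right) - 212} = \sqrt{\left(47 - -48\right) \left(-78\right) - 212} = \sqrt{\left(47 + 48\right) \left(-78\right) - 212} = \sqrt{95 \left(-78\right) - 212} = \sqrt{-7410 - 212} = \sqrt{-7622} = i \sqrt{7622}$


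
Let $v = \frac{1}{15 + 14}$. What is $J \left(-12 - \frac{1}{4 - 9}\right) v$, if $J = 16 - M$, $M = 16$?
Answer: $0$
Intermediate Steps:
$v = \frac{1}{29} \approx 0.034483$
$J = 0$ ($J = 16 - 16 = 0$)
$J \left(-12 - \frac{1}{4 - 9}\right) v = 0 \left(-12 - \frac{1}{4 - 9}\right) \frac{1}{29} = 0 \left(-12 - \frac{1}{-5}\right) \frac{1}{29} = 0 \left(-12 - - \frac{1}{5}\right) \frac{1}{29} = 0 \left(-12 + \frac{1}{5}\right) \frac{1}{29} = 0 \left(- \frac{59}{5}\right) \frac{1}{29} = 0 \cdot \frac{1}{29} = 0$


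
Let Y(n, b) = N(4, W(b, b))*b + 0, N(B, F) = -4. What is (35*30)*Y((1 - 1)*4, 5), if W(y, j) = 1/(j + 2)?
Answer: -21000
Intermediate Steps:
W(y, j) = 1/(2 + j)
Y(n, b) = -4*b (Y(n, b) = -4*b + 0 = -4*b)
(35*30)*Y((1 - 1)*4, 5) = (35*30)*(-4*5) = 1050*(-20) = -21000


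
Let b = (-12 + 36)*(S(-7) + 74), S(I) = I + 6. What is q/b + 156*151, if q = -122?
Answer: 20634995/876 ≈ 23556.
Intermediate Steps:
S(I) = 6 + I
b = 1752 (b = (-12 + 36)*((6 - 7) + 74) = 24*(-1 + 74) = 24*73 = 1752)
q/b + 156*151 = -122/1752 + 156*151 = -122*1/1752 + 23556 = -61/876 + 23556 = 20634995/876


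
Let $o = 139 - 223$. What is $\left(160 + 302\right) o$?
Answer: $-38808$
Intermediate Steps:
$o = -84$
$\left(160 + 302\right) o = \left(160 + 302\right) \left(-84\right) = 462 \left(-84\right) = -38808$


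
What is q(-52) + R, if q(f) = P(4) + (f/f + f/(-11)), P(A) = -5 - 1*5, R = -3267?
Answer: -35984/11 ≈ -3271.3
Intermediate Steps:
P(A) = -10 (P(A) = -5 - 5 = -10)
q(f) = -9 - f/11 (q(f) = -10 + (f/f + f/(-11)) = -10 + (1 + f*(-1/11)) = -10 + (1 - f/11) = -9 - f/11)
q(-52) + R = (-9 - 1/11*(-52)) - 3267 = (-9 + 52/11) - 3267 = -47/11 - 3267 = -35984/11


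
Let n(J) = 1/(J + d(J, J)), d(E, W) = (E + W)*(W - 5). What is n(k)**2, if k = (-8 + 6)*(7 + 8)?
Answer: 1/4284900 ≈ 2.3338e-7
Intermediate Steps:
d(E, W) = (-5 + W)*(E + W) (d(E, W) = (E + W)*(-5 + W) = (-5 + W)*(E + W))
k = -30 (k = -2*15 = -30)
n(J) = 1/(-9*J + 2*J**2) (n(J) = 1/(J + (J**2 - 5*J - 5*J + J*J)) = 1/(J + (J**2 - 5*J - 5*J + J**2)) = 1/(J + (-10*J + 2*J**2)) = 1/(-9*J + 2*J**2))
n(k)**2 = (1/((-30)*(-9 + 2*(-30))))**2 = (-1/(30*(-9 - 60)))**2 = (-1/30/(-69))**2 = (-1/30*(-1/69))**2 = (1/2070)**2 = 1/4284900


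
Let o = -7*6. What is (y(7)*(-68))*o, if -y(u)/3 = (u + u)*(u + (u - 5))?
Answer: -1079568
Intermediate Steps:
o = -42
y(u) = -6*u*(-5 + 2*u) (y(u) = -3*(u + u)*(u + (u - 5)) = -3*2*u*(u + (-5 + u)) = -3*2*u*(-5 + 2*u) = -6*u*(-5 + 2*u))
(y(7)*(-68))*o = ((6*7*(5 - 2*7))*(-68))*(-42) = ((6*7*(5 - 14))*(-68))*(-42) = ((6*7*(-9))*(-68))*(-42) = -378*(-68)*(-42) = 25704*(-42) = -1079568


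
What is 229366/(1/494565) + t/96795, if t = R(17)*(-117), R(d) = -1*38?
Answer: 1220008436721944/10755 ≈ 1.1344e+11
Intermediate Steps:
R(d) = -38
t = 4446 (t = -38*(-117) = 4446)
229366/(1/494565) + t/96795 = 229366/(1/494565) + 4446/96795 = 229366/(1/494565) + 4446*(1/96795) = 229366*494565 + 494/10755 = 113436395790 + 494/10755 = 1220008436721944/10755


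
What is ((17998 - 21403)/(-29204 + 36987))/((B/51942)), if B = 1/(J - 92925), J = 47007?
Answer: 8121172734180/7783 ≈ 1.0434e+9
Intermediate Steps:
B = -1/45918 (B = 1/(47007 - 92925) = 1/(-45918) = -1/45918 ≈ -2.1778e-5)
((17998 - 21403)/(-29204 + 36987))/((B/51942)) = ((17998 - 21403)/(-29204 + 36987))/((-1/45918/51942)) = (-3405/7783)/((-1/45918*1/51942)) = (-3405*1/7783)/(-1/2385072756) = -3405/7783*(-2385072756) = 8121172734180/7783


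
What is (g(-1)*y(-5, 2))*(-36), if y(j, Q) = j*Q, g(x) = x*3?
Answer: -1080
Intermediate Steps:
g(x) = 3*x
y(j, Q) = Q*j
(g(-1)*y(-5, 2))*(-36) = ((3*(-1))*(2*(-5)))*(-36) = -3*(-10)*(-36) = 30*(-36) = -1080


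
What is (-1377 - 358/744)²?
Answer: 262577330929/138384 ≈ 1.8975e+6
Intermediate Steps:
(-1377 - 358/744)² = (-1377 - 358*1/744)² = (-1377 - 179/372)² = (-512423/372)² = 262577330929/138384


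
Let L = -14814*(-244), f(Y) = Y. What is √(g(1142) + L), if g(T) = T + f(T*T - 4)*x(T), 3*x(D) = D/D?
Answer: √4050478 ≈ 2012.6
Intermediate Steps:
x(D) = ⅓ (x(D) = (D/D)/3 = (⅓)*1 = ⅓)
g(T) = -4/3 + T + T²/3 (g(T) = T + (T*T - 4)*(⅓) = T + (T² - 4)*(⅓) = T + (-4 + T²)*(⅓) = T + (-4/3 + T²/3) = -4/3 + T + T²/3)
L = 3614616
√(g(1142) + L) = √((-4/3 + 1142 + (⅓)*1142²) + 3614616) = √((-4/3 + 1142 + (⅓)*1304164) + 3614616) = √((-4/3 + 1142 + 1304164/3) + 3614616) = √(435862 + 3614616) = √4050478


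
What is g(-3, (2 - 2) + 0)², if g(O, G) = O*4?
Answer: 144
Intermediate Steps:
g(O, G) = 4*O
g(-3, (2 - 2) + 0)² = (4*(-3))² = (-12)² = 144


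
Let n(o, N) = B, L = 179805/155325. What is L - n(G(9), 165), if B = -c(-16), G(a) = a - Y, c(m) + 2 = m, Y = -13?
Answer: -174403/10355 ≈ -16.842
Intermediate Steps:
c(m) = -2 + m
G(a) = 13 + a (G(a) = a - 1*(-13) = a + 13 = 13 + a)
L = 11987/10355 (L = 179805*(1/155325) = 11987/10355 ≈ 1.1576)
B = 18 (B = -(-2 - 16) = -1*(-18) = 18)
n(o, N) = 18
L - n(G(9), 165) = 11987/10355 - 1*18 = 11987/10355 - 18 = -174403/10355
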